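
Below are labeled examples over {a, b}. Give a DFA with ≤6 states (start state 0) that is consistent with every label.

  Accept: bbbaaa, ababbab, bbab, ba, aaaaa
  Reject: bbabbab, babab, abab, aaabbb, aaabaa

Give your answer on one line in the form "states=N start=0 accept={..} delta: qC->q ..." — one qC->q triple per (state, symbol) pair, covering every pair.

Grow the machine one transition at a time. Run the examples from 0; the earliest place one falls off (shortest prefix, ties alphabetical) gets sent to the lowest-numbered state that keeps every Accept/Reject pair distinguishable — a pair clashes when both reach the same state with identical unread suffix — and to a fresh state only if none does.
a: 0a undefined. 0a->0: ok.
b: 0b undefined. 0b->0: no, bbbaaa/bbabbab meet in 0. Open state 1: 0b->1.
ba: 1a undefined. 1a->0: no, ba/aaabaa meet in 0. 1a->1: no, bbab/babab meet in 1 with "bab" left. Open state 2: 1a->2.
bb: 1b undefined. 1b->0: no, bbab/bbabbab meet in 1. 1b->1: no, ababbab/bbabbab meet in 2 with "bbab" left. 1b->2: ok.
bab: 2b undefined. 2b->0: no, bbbaaa/abab meet in 0. 2b->1: ok.
bba: 2a undefined. 2a->0: no, bbbaaa/aaabaa meet in 0. 2a->1: ok.
All examples now run through 3 states with every (state, symbol) defined. Accept strings end in {0,2}, Reject strings end in {1}; accept={0,2}.

states=3 start=0 accept={0,2} delta: 0a->0 0b->1 1a->2 1b->2 2a->1 2b->1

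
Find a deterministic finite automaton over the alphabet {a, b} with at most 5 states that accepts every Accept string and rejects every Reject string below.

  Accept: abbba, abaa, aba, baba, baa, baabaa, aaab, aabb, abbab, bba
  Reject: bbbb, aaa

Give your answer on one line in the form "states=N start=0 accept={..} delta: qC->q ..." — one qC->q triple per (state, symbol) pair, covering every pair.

states=4 start=0 accept={1,2} delta: 0a->0 0b->1 1a->1 1b->2 2a->1 2b->3 3a->1 3b->0

Grow the machine one transition at a time. Run the examples from 0; the earliest place one falls off (shortest prefix, ties alphabetical) gets sent to the lowest-numbered state that keeps every Accept/Reject pair distinguishable — a pair clashes when both reach the same state with identical unread suffix — and to a fresh state only if none does.
a: 0a undefined. 0a->0: ok.
b: 0b undefined. 0b->0: no, abbba/bbbb meet in 0. Open state 1: 0b->1.
ba: 1a undefined. 1a->0: no, abaa/aaa meet in 0. 1a->1: ok.
bb: 1b undefined. 1b->0: no, baba/bbbb meet in 0. 1b->1: no, abbba/bbbb meet in 1. Open state 2: 1b->2.
bba: 2a undefined. 2a->0: no, baba/aaa meet in 0. 2a->1: ok.
bbb: 2b undefined. 2b->0: no, abbba/aaa meet in 0. 2b->1: no, aabb/bbbb meet in 2. 2b->2: no, aabb/bbbb meet in 2. Open state 3: 2b->3.
bbbb: 3b undefined. 3b->0: ok.
abbba: 3a undefined. 3a->0: no, abbba/bbbb meet in 0. 3a->1: ok.
All examples now run through 4 states with every (state, symbol) defined. Accept strings end in {1,2}, Reject strings end in {0}; accept={1,2}.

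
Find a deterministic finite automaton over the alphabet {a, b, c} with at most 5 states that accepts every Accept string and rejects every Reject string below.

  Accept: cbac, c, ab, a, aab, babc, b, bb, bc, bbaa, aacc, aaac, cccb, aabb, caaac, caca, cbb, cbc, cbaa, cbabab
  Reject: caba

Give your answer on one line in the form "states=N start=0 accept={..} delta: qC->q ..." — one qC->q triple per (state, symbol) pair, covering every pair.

states=4 start=0 accept={0,1,2} delta: 0a->0 0b->0 0c->1 1a->1 1b->2 1c->0 2a->3 2b->0 2c->0 3a->0 3b->0 3c->0

Fold the examples into a partial DFA from state 0: repeatedly fix the first undefined (state, symbol) met by the shortest-then-alphabetical prefix, trying targets in increasing order and rejecting any under which an Accept and a Reject string meet in one state with the same remainder; add a state when all current targets are rejected. Accepting states are where Accept strings end.
a: 0a undefined. 0a->0: ok.
b: 0b undefined. 0b->0: ok.
c: 0c undefined. 0c->0: no, cbac/caba meet in 0. Open state 1: 0c->1.
ca: 1a undefined. 1a->0: no, ab/caba meet in 0. 1a->1: ok.
cb: 1b undefined. 1b->0: no, ab/caba meet in 0. 1b->1: no, c/caba meet in 1. Open state 2: 1b->2.
cc: 1c undefined. 1c->0: ok.
cba: 2a undefined. 2a->0: no, ab/caba meet in 0. 2a->1: no, c/caba meet in 1. 2a->2: no, cccb/caba meet in 2. Open state 3: 2a->3.
cbb: 2b undefined. 2b->0: ok.
cbc: 2c undefined. 2c->0: ok.
cbaa: 3a undefined. 3a->0: ok.
cbab: 3b undefined. 3b->0: ok.
cbac: 3c undefined. 3c->0: ok.
All examples now run through 4 states with every (state, symbol) defined. Accept strings end in {0,1,2}, Reject strings end in {3}; accept={0,1,2}.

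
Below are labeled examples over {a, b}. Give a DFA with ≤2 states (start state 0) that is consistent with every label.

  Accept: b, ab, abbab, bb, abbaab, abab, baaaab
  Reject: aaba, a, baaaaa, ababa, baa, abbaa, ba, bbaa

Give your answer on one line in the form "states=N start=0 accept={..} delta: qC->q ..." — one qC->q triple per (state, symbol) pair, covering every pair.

states=2 start=0 accept={1} delta: 0a->0 0b->1 1a->0 1b->1

State merging on the prefix tree: take the shortest (then alphabetical) example prefix whose next move is undefined and point that move at state 0, else 1, else 2, ...; a target is out if some Accept/Reject pair would then sit in one state with the same input left (inseparable). If every existing state is out, open a new one.
a: 0a undefined. 0a->0: ok.
b: 0b undefined. 0b->0: no, b/aaba meet in 0. Open state 1: 0b->1.
ba: 1a undefined. 1a->0: ok.
bb: 1b undefined. 1b->0: no, bb/aaba meet in 0. 1b->1: ok.
All examples now run through 2 states with every (state, symbol) defined. Accept strings end in {1}, Reject strings end in {0}; accept={1}.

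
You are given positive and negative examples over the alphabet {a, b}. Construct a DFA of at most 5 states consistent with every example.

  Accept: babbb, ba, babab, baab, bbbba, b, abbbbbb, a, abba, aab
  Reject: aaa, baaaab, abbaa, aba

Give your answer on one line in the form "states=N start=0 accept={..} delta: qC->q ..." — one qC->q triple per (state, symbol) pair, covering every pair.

states=4 start=0 accept={0,1} delta: 0a->1 0b->0 1a->2 1b->2 2a->3 2b->0 3a->1 3b->0

Grow the machine one transition at a time. Run the examples from 0; the earliest place one falls off (shortest prefix, ties alphabetical) gets sent to the lowest-numbered state that keeps every Accept/Reject pair distinguishable — a pair clashes when both reach the same state with identical unread suffix — and to a fresh state only if none does.
a: 0a undefined. 0a->0: no, ba/aba meet in 0 with "ba" left. Open state 1: 0a->1.
b: 0b undefined. 0b->0: ok.
aa: 1a undefined. 1a->0: no, ba/aaa meet in 1. 1a->1: no, ba/aaa meet in 1. Open state 2: 1a->2.
ab: 1b undefined. 1b->0: no, ba/aba meet in 1. 1b->1: no, abba/aba meet in 2. 1b->2: ok.
aaa: 2a undefined. 2a->0: no, babab/aaa meet in 0. 2a->1: no, ba/aaa meet in 1. 2a->2: no, babab/baaaab meet in 2 with "b" left. Open state 3: 2a->3.
aab: 2b undefined. 2b->0: ok.
baaaa: 3a undefined. 3a->0: no, babbb/baaaab meet in 0. 3a->1: ok.
babab: 3b undefined. 3b->0: ok.
All examples now run through 4 states with every (state, symbol) defined. Accept strings end in {0,1}, Reject strings end in {2,3}; accept={0,1}.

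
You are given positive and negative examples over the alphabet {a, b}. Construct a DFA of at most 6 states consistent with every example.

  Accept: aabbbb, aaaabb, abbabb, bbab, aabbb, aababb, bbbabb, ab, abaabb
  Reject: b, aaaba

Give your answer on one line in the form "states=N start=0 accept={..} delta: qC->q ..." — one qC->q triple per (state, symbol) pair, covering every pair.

State merging on the prefix tree: take the shortest (then alphabetical) example prefix whose next move is undefined and point that move at state 0, else 1, else 2, ...; a target is out if some Accept/Reject pair would then sit in one state with the same input left (inseparable). If every existing state is out, open a new one.
a: 0a undefined. 0a->0: no, ab/b meet in 0 with "b" left. Open state 1: 0a->1.
b: 0b undefined. 0b->0: ok.
aa: 1a undefined. 1a->0: no, aabbbb/b meet in 0. 1a->1: ok.
ab: 1b undefined. 1b->0: no, aabbbb/b meet in 0. 1b->1: no, aabbbb/aaaba meet in 1. Open state 2: 1b->2.
aba: 2a undefined. 2a->0: no, aababb/b meet in 0. 2a->1: ok.
abb: 2b undefined. 2b->0: no, aabbbb/b meet in 0. 2b->1: no, aabbbb/aaaba meet in 1. 2b->2: ok.
All examples now run through 3 states with every (state, symbol) defined. Accept strings end in {2}, Reject strings end in {0,1}; accept={2}.

states=3 start=0 accept={2} delta: 0a->1 0b->0 1a->1 1b->2 2a->1 2b->2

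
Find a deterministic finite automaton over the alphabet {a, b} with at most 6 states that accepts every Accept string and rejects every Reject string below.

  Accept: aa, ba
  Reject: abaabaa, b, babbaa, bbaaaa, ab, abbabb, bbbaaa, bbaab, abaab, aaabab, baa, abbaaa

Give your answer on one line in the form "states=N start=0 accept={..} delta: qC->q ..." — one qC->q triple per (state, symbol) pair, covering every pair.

states=4 start=0 accept={0,2} delta: 0a->0 0b->1 1a->2 1b->1 2a->3 2b->1 3a->3 3b->1

Grow the machine one transition at a time. Run the examples from 0; the earliest place one falls off (shortest prefix, ties alphabetical) gets sent to the lowest-numbered state that keeps every Accept/Reject pair distinguishable — a pair clashes when both reach the same state with identical unread suffix — and to a fresh state only if none does.
a: 0a undefined. 0a->0: ok.
b: 0b undefined. 0b->0: no, aa/abaabaa meet in 0. Open state 1: 0b->1.
ba: 1a undefined. 1a->0: no, aa/abaabaa meet in 0. 1a->1: no, ba/b meet in 1. Open state 2: 1a->2.
bb: 1b undefined. 1b->0: no, aa/bbaaaa meet in 0. 1b->1: ok.
baa: 2a undefined. 2a->0: no, aa/abaabaa meet in 0. 2a->1: no, ba/bbbaaa meet in 2. 2a->2: no, ba/bbaaaa meet in 2. Open state 3: 2a->3.
bab: 2b undefined. 2b->0: no, aa/aaabab meet in 0. 2b->1: ok.
abaab: 3b undefined. 3b->0: no, aa/abaabaa meet in 0. 3b->1: ok.
bbaaa: 3a undefined. 3a->0: no, aa/bbaaaa meet in 0. 3a->1: no, ba/bbaaaa meet in 2. 3a->2: no, ba/bbbaaa meet in 2. 3a->3: ok.
All examples now run through 4 states with every (state, symbol) defined. Accept strings end in {0,2}, Reject strings end in {1,3}; accept={0,2}.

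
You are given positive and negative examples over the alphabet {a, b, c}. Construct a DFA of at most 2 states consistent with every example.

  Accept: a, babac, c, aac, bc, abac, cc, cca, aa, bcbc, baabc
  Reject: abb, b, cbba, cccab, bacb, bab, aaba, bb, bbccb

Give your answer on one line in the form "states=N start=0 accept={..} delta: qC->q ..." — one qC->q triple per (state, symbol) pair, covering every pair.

states=2 start=0 accept={0} delta: 0a->0 0b->1 0c->0 1a->1 1b->1 1c->0

State merging on the prefix tree: take the shortest (then alphabetical) example prefix whose next move is undefined and point that move at state 0, else 1, else 2, ...; a target is out if some Accept/Reject pair would then sit in one state with the same input left (inseparable). If every existing state is out, open a new one.
a: 0a undefined. 0a->0: ok.
b: 0b undefined. 0b->0: no, a/abb meet in 0. Open state 1: 0b->1.
c: 0c undefined. 0c->0: ok.
ba: 1a undefined. 1a->0: no, a/aaba meet in 0. 1a->1: ok.
bb: 1b undefined. 1b->0: no, a/abb meet in 0. 1b->1: ok.
bc: 1c undefined. 1c->0: ok.
All examples now run through 2 states with every (state, symbol) defined. Accept strings end in {0}, Reject strings end in {1}; accept={0}.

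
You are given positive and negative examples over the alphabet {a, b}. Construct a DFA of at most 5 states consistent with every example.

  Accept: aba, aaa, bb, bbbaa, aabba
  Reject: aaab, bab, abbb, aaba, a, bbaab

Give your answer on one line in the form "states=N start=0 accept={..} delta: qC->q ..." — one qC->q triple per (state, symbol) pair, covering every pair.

State merging on the prefix tree: take the shortest (then alphabetical) example prefix whose next move is undefined and point that move at state 0, else 1, else 2, ...; a target is out if some Accept/Reject pair would then sit in one state with the same input left (inseparable). If every existing state is out, open a new one.
a: 0a undefined. 0a->0: no, aba/aaba meet in 0 with "ba" left. Open state 1: 0a->1.
b: 0b undefined. 0b->0: ok.
aa: 1a undefined. 1a->0: no, aaa/aaba meet in 1. 1a->1: no, aba/aaba meet in 1 with "ba" left. Open state 2: 1a->2.
ab: 1b undefined. 1b->0: no, aba/a meet in 1. 1b->1: ok.
aaa: 2a undefined. 2a->0: no, aaa/aaab meet in 0. 2a->1: no, aaa/aaab meet in 1. 2a->2: ok.
aab: 2b undefined. 2b->0: no, bb/aaab meet in 0. 2b->1: no, aba/aaba meet in 2. 2b->2: no, aba/aaab meet in 2. Open state 3: 2b->3.
aaba: 3a undefined. 3a->0: no, bb/aaba meet in 0. 3a->1: ok.
aabb: 3b undefined. 3b->0: no, aabba/bab meet in 1. 3b->1: ok.
All examples now run through 4 states with every (state, symbol) defined. Accept strings end in {0,2}, Reject strings end in {1,3}; accept={0,2}.

states=4 start=0 accept={0,2} delta: 0a->1 0b->0 1a->2 1b->1 2a->2 2b->3 3a->1 3b->1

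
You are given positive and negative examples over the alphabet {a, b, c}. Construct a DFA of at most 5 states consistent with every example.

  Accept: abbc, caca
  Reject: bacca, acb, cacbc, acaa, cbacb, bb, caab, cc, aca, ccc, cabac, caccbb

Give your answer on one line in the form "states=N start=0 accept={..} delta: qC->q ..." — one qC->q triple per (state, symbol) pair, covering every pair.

states=4 start=0 accept={1} delta: 0a->0 0b->0 0c->1 1a->2 1b->0 1c->2 2a->0 2b->1 2c->3 3a->1 3b->1 3c->0

Grow the machine one transition at a time. Run the examples from 0; the earliest place one falls off (shortest prefix, ties alphabetical) gets sent to the lowest-numbered state that keeps every Accept/Reject pair distinguishable — a pair clashes when both reach the same state with identical unread suffix — and to a fresh state only if none does.
a: 0a undefined. 0a->0: ok.
b: 0b undefined. 0b->0: ok.
c: 0c undefined. 0c->0: no, abbc/bacca meet in 0. Open state 1: 0c->1.
ca: 1a undefined. 1a->0: no, abbc/cabac meet in 1. 1a->1: no, abbc/acaa meet in 1. Open state 2: 1a->2.
cb: 1b undefined. 1b->0: ok.
cc: 1c undefined. 1c->0: no, abbc/ccc meet in 1. 1c->1: no, abbc/cc meet in 1. 1c->2: ok.
caa: 2a undefined. 2a->0: ok.
cab: 2b undefined. 2b->0: no, abbc/cabac meet in 1. 2b->1: ok.
cac: 2c undefined. 2c->0: no, abbc/cacbc meet in 1. 2c->1: no, abbc/cacbc meet in 1. 2c->2: no, caca/bacca meet in 0. Open state 3: 2c->3.
caca: 3a undefined. 3a->0: no, caca/bacca meet in 0. 3a->1: ok.
cacb: 3b undefined. 3b->0: no, abbc/cacbc meet in 1. 3b->1: ok.
cacc: 3c undefined. 3c->0: ok.
All examples now run through 4 states with every (state, symbol) defined. Accept strings end in {1}, Reject strings end in {0,2,3}; accept={1}.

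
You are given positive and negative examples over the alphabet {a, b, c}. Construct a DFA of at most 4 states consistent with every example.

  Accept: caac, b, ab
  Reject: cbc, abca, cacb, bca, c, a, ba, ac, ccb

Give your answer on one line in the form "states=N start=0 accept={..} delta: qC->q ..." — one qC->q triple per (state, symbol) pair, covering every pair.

states=3 start=0 accept={1} delta: 0a->0 0b->1 0c->2 1a->0 1b->0 1c->0 2a->2 2b->0 2c->1

Grow the machine one transition at a time. Run the examples from 0; the earliest place one falls off (shortest prefix, ties alphabetical) gets sent to the lowest-numbered state that keeps every Accept/Reject pair distinguishable — a pair clashes when both reach the same state with identical unread suffix — and to a fresh state only if none does.
a: 0a undefined. 0a->0: ok.
b: 0b undefined. 0b->0: no, b/a meet in 0. Open state 1: 0b->1.
c: 0c undefined. 0c->0: no, caac/c meet in 0. 0c->1: no, b/c meet in 1. Open state 2: 0c->2.
ba: 1a undefined. 1a->0: ok.
bc: 1c undefined. 1c->0: ok.
ca: 2a undefined. 2a->0: no, caac/c meet in 2. 2a->1: no, caac/c meet in 2. 2a->2: ok.
cb: 2b undefined. 2b->0: ok.
cc: 2c undefined. 2c->0: no, caac/abca meet in 0. 2c->1: ok.
ccb: 1b undefined. 1b->0: ok.
All examples now run through 3 states with every (state, symbol) defined. Accept strings end in {1}, Reject strings end in {0,2}; accept={1}.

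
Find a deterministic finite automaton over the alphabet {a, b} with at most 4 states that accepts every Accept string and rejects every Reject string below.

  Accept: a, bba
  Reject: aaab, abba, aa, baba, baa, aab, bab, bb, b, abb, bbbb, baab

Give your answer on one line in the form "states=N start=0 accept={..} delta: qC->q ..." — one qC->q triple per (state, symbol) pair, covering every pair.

states=3 start=0 accept={1} delta: 0a->1 0b->0 1a->0 1b->2 2a->0 2b->2

Fold the examples into a partial DFA from state 0: repeatedly fix the first undefined (state, symbol) met by the shortest-then-alphabetical prefix, trying targets in increasing order and rejecting any under which an Accept and a Reject string meet in one state with the same remainder; add a state when all current targets are rejected. Accepting states are where Accept strings end.
a: 0a undefined. 0a->0: no, a/aa meet in 0. Open state 1: 0a->1.
b: 0b undefined. 0b->0: ok.
aa: 1a undefined. 1a->0: ok.
ab: 1b undefined. 1b->0: no, a/abba meet in 1. 1b->1: no, a/aaab meet in 1. Open state 2: 1b->2.
abb: 2b undefined. 2b->0: no, a/abba meet in 1. 2b->1: no, a/abb meet in 1. 2b->2: ok.
abba: 2a undefined. 2a->0: ok.
All examples now run through 3 states with every (state, symbol) defined. Accept strings end in {1}, Reject strings end in {0,2}; accept={1}.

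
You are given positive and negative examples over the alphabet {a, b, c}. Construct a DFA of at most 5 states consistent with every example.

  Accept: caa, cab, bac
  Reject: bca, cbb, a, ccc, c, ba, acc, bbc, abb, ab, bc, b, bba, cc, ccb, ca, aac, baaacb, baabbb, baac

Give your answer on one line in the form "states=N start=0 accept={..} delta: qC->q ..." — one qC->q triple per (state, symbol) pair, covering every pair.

Grow the machine one transition at a time. Run the examples from 0; the earliest place one falls off (shortest prefix, ties alphabetical) gets sent to the lowest-numbered state that keeps every Accept/Reject pair distinguishable — a pair clashes when both reach the same state with identical unread suffix — and to a fresh state only if none does.
a: 0a undefined. 0a->0: ok.
b: 0b undefined. 0b->0: no, bac/c meet in 0 with "c" left. Open state 1: 0b->1.
c: 0c undefined. 0c->0: no, caa/a meet in 0. 0c->1: ok.
ba: 1a undefined. 1a->0: no, caa/a meet in 0. 1a->1: no, caa/c meet in 1. Open state 2: 1a->2.
bb: 1b undefined. 1b->0: ok.
bc: 1c undefined. 1c->0: ok.
baa: 2a undefined. 2a->0: no, caa/bca meet in 0. 2a->1: no, caa/cbb meet in 1. 2a->2: no, caa/ba meet in 2. Open state 3: 2a->3.
bac: 2c undefined. 2c->0: no, bac/bca meet in 0. 2c->1: no, bac/cbb meet in 1. 2c->2: no, bac/ba meet in 2. 2c->3: ok.
cab: 2b undefined. 2b->0: no, cab/bca meet in 0. 2b->1: no, cab/cbb meet in 1. 2b->2: no, cab/ba meet in 2. 2b->3: ok.
baaa: 3a undefined. 3a->0: ok.
baab: 3b undefined. 3b->0: ok.
baac: 3c undefined. 3c->0: ok.
All examples now run through 4 states with every (state, symbol) defined. Accept strings end in {3}, Reject strings end in {0,1,2}; accept={3}.

states=4 start=0 accept={3} delta: 0a->0 0b->1 0c->1 1a->2 1b->0 1c->0 2a->3 2b->3 2c->3 3a->0 3b->0 3c->0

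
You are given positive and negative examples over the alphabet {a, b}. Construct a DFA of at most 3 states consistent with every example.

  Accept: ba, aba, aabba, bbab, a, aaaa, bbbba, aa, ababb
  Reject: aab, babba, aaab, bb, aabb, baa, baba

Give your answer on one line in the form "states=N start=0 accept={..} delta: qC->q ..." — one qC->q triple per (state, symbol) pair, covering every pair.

Fold the examples into a partial DFA from state 0: repeatedly fix the first undefined (state, symbol) met by the shortest-then-alphabetical prefix, trying targets in increasing order and rejecting any under which an Accept and a Reject string meet in one state with the same remainder; add a state when all current targets are rejected. Accepting states are where Accept strings end.
a: 0a undefined. 0a->0: ok.
b: 0b undefined. 0b->0: no, ba/aab meet in 0. Open state 1: 0b->1.
ba: 1a undefined. 1a->0: no, ba/baa meet in 0. 1a->1: no, ba/aab meet in 1. Open state 2: 1a->2.
bb: 1b undefined. 1b->0: no, aabba/bb meet in 0. 1b->1: ok.
baa: 2a undefined. 2a->0: no, a/baa meet in 0. 2a->1: ok.
bab: 2b undefined. 2b->0: no, ba/babba meet in 2. 2b->1: no, ba/babba meet in 2. 2b->2: ok.
All examples now run through 3 states with every (state, symbol) defined. Accept strings end in {0,2}, Reject strings end in {1}; accept={0,2}.

states=3 start=0 accept={0,2} delta: 0a->0 0b->1 1a->2 1b->1 2a->1 2b->2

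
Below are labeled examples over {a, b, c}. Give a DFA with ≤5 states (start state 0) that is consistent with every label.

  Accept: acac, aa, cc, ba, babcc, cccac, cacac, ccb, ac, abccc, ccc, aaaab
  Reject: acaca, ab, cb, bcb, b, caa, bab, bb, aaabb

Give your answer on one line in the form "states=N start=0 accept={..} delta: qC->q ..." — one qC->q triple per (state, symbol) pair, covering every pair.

Fold the examples into a partial DFA from state 0: repeatedly fix the first undefined (state, symbol) met by the shortest-then-alphabetical prefix, trying targets in increasing order and rejecting any under which an Accept and a Reject string meet in one state with the same remainder; add a state when all current targets are rejected. Accepting states are where Accept strings end.
a: 0a undefined. 0a->0: no, aaaab/ab meet in 0 with "b" left. Open state 1: 0a->1.
b: 0b undefined. 0b->0: ok.
c: 0c undefined. 0c->0: no, aa/caa meet in 1 with "a" left. 0c->1: ok.
aa: 1a undefined. 1a->0: no, aa/b meet in 0. 1a->1: no, aa/caa meet in 1. Open state 2: 1a->2.
ab: 1b undefined. 1b->0: ok.
ac: 1c undefined. 1c->0: no, acac/ab meet in 0. 1c->1: no, ccb/ab meet in 0. 1c->2: ok.
aaa: 2a undefined. 2a->0: no, aa/acaca meet in 2. 2a->1: no, ba/acaca meet in 1. 2a->2: no, aa/caa meet in 2. Open state 3: 2a->3.
cac: 2c undefined. 2c->0: no, abccc/ab meet in 0. 2c->1: ok.
ccb: 2b undefined. 2b->0: no, ccb/ab meet in 0. 2b->1: ok.
aaaa: 3a undefined. 3a->0: no, aaaab/ab meet in 0. 3a->1: no, aaaab/ab meet in 0. 3a->2: ok.
aaab: 3b undefined. 3b->0: ok.
acac: 3c undefined. 3c->0: no, acac/ab meet in 0. 3c->1: no, aa/acaca meet in 2. 3c->2: ok.
All examples now run through 4 states with every (state, symbol) defined. Accept strings end in {1,2}, Reject strings end in {0,3}; accept={1,2}.

states=4 start=0 accept={1,2} delta: 0a->1 0b->0 0c->1 1a->2 1b->0 1c->2 2a->3 2b->1 2c->1 3a->2 3b->0 3c->2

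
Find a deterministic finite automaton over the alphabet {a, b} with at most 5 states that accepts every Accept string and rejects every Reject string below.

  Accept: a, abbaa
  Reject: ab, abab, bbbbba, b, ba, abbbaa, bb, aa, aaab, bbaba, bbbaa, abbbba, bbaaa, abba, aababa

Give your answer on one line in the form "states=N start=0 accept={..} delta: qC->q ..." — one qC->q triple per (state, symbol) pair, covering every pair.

State merging on the prefix tree: take the shortest (then alphabetical) example prefix whose next move is undefined and point that move at state 0, else 1, else 2, ...; a target is out if some Accept/Reject pair would then sit in one state with the same input left (inseparable). If every existing state is out, open a new one.
a: 0a undefined. 0a->0: no, a/aa meet in 0. Open state 1: 0a->1.
b: 0b undefined. 0b->0: no, a/bbbbba meet in 1. 0b->1: no, a/b meet in 1. Open state 2: 0b->2.
aa: 1a undefined. 1a->0: ok.
ab: 1b undefined. 1b->0: ok.
ba: 2a undefined. 2a->0: ok.
bb: 2b undefined. 2b->0: no, a/bbaba meet in 1. 2b->1: no, a/abbbaa meet in 1. 2b->2: no, a/abbbaa meet in 1. Open state 3: 2b->3.
bba: 3a undefined. 3a->0: no, a/abbbaa meet in 1. 3a->1: no, a/bbaba meet in 1. 3a->2: no, a/bbaaa meet in 1. 3a->3: ok.
bbb: 3b undefined. 3b->0: no, a/bbaba meet in 1. 3b->1: no, a/bbbaa meet in 1. 3b->2: no, a/bbbaa meet in 1. 3b->3: ok.
All examples now run through 4 states with every (state, symbol) defined. Accept strings end in {1}, Reject strings end in {0,2,3}; accept={1}.

states=4 start=0 accept={1} delta: 0a->1 0b->2 1a->0 1b->0 2a->0 2b->3 3a->3 3b->3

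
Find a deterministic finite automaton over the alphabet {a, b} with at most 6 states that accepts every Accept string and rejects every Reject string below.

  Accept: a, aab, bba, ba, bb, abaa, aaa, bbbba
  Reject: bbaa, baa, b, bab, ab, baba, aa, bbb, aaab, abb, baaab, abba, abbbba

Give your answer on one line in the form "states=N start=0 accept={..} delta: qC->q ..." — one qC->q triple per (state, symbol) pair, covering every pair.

Grow the machine one transition at a time. Run the examples from 0; the earliest place one falls off (shortest prefix, ties alphabetical) gets sent to the lowest-numbered state that keeps every Accept/Reject pair distinguishable — a pair clashes when both reach the same state with identical unread suffix — and to a fresh state only if none does.
a: 0a undefined. 0a->0: no, a/aa meet in 0. Open state 1: 0a->1.
b: 0b undefined. 0b->0: no, bb/b meet in 0. 0b->1: no, a/b meet in 1. Open state 2: 0b->2.
aa: 1a undefined. 1a->0: no, aab/b meet in 2. 1a->1: no, a/aa meet in 1. 1a->2: ok.
ab: 1b undefined. 1b->0: no, ba/abba meet in 2 with "a" left. 1b->1: no, a/ab meet in 1. 1b->2: no, aab/abb meet in 2 with "b" left. Open state 3: 1b->3.
ba: 2a undefined. 2a->0: no, a/baa meet in 1. 2a->1: ok.
bb: 2b undefined. 2b->0: ok.
aba: 3a undefined. 3a->0: no, aab/baba meet in 0. 3a->1: no, a/baba meet in 1. 3a->2: ok.
abb: 3b undefined. 3b->0: no, a/abba meet in 1. 3b->1: no, a/abb meet in 1. 3b->2: no, a/abba meet in 1. 3b->3: ok.
All examples now run through 4 states with every (state, symbol) defined. Accept strings end in {0,1}, Reject strings end in {2,3}; accept={0,1}.

states=4 start=0 accept={0,1} delta: 0a->1 0b->2 1a->2 1b->3 2a->1 2b->0 3a->2 3b->3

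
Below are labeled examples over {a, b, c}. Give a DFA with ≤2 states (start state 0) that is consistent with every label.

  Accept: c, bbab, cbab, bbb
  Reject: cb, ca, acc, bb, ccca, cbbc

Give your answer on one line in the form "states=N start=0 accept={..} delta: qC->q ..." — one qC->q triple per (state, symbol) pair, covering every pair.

Fold the examples into a partial DFA from state 0: repeatedly fix the first undefined (state, symbol) met by the shortest-then-alphabetical prefix, trying targets in increasing order and rejecting any under which an Accept and a Reject string meet in one state with the same remainder; add a state when all current targets are rejected. Accepting states are where Accept strings end.
a: 0a undefined. 0a->0: ok.
b: 0b undefined. 0b->0: no, bbab/bb meet in 0. Open state 1: 0b->1.
c: 0c undefined. 0c->0: no, c/ca meet in 0. 0c->1: ok.
bb: 1b undefined. 1b->0: ok.
ca: 1a undefined. 1a->0: ok.
cc: 1c undefined. 1c->0: ok.
All examples now run through 2 states with every (state, symbol) defined. Accept strings end in {1}, Reject strings end in {0}; accept={1}.

states=2 start=0 accept={1} delta: 0a->0 0b->1 0c->1 1a->0 1b->0 1c->0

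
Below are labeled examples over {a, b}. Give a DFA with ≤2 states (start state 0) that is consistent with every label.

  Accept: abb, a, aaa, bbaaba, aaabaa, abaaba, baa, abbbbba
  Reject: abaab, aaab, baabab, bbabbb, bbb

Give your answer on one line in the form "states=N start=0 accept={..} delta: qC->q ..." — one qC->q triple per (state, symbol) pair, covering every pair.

states=2 start=0 accept={0} delta: 0a->0 0b->1 1a->0 1b->0

Grow the machine one transition at a time. Run the examples from 0; the earliest place one falls off (shortest prefix, ties alphabetical) gets sent to the lowest-numbered state that keeps every Accept/Reject pair distinguishable — a pair clashes when both reach the same state with identical unread suffix — and to a fresh state only if none does.
a: 0a undefined. 0a->0: ok.
b: 0b undefined. 0b->0: no, abb/abaab meet in 0. Open state 1: 0b->1.
ba: 1a undefined. 1a->0: ok.
bb: 1b undefined. 1b->0: ok.
All examples now run through 2 states with every (state, symbol) defined. Accept strings end in {0}, Reject strings end in {1}; accept={0}.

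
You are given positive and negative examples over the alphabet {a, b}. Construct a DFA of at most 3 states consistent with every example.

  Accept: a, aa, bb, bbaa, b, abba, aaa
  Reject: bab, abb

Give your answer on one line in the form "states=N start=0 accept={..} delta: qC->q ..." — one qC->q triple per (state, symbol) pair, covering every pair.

State merging on the prefix tree: take the shortest (then alphabetical) example prefix whose next move is undefined and point that move at state 0, else 1, else 2, ...; a target is out if some Accept/Reject pair would then sit in one state with the same input left (inseparable). If every existing state is out, open a new one.
a: 0a undefined. 0a->0: no, bb/abb meet in 0 with "bb" left. Open state 1: 0a->1.
b: 0b undefined. 0b->0: ok.
aa: 1a undefined. 1a->0: ok.
ab: 1b undefined. 1b->0: no, aa/bab meet in 0. 1b->1: no, a/bab meet in 1. Open state 2: 1b->2.
abb: 2b undefined. 2b->0: no, aa/abb meet in 0. 2b->1: no, a/abb meet in 1. 2b->2: ok.
abba: 2a undefined. 2a->0: ok.
All examples now run through 3 states with every (state, symbol) defined. Accept strings end in {0,1}, Reject strings end in {2}; accept={0,1}.

states=3 start=0 accept={0,1} delta: 0a->1 0b->0 1a->0 1b->2 2a->0 2b->2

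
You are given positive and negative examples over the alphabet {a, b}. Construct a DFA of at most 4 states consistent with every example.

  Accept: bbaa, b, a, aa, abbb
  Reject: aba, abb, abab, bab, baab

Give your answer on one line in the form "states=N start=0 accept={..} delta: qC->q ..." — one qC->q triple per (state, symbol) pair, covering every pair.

states=4 start=0 accept={0,1} delta: 0a->0 0b->1 1a->2 1b->3 2a->1 2b->2 3a->0 3b->0

State merging on the prefix tree: take the shortest (then alphabetical) example prefix whose next move is undefined and point that move at state 0, else 1, else 2, ...; a target is out if some Accept/Reject pair would then sit in one state with the same input left (inseparable). If every existing state is out, open a new one.
a: 0a undefined. 0a->0: ok.
b: 0b undefined. 0b->0: no, bbaa/aba meet in 0. Open state 1: 0b->1.
ba: 1a undefined. 1a->0: no, b/abab meet in 1. 1a->1: no, b/aba meet in 1. Open state 2: 1a->2.
bb: 1b undefined. 1b->0: no, bbaa/abb meet in 0. 1b->1: no, b/abb meet in 1. 1b->2: no, abbb/abab meet in 2 with "b" left. Open state 3: 1b->3.
baa: 2a undefined. 2a->0: no, b/baab meet in 1. 2a->1: ok.
bab: 2b undefined. 2b->0: no, a/abab meet in 0. 2b->1: no, b/abab meet in 1. 2b->2: ok.
bba: 3a undefined. 3a->0: ok.
abbb: 3b undefined. 3b->0: ok.
All examples now run through 4 states with every (state, symbol) defined. Accept strings end in {0,1}, Reject strings end in {2,3}; accept={0,1}.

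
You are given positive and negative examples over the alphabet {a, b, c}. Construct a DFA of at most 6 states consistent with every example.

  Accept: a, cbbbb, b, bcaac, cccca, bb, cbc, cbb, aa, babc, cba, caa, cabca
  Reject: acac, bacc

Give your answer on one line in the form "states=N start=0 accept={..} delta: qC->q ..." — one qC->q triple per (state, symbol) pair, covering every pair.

State merging on the prefix tree: take the shortest (then alphabetical) example prefix whose next move is undefined and point that move at state 0, else 1, else 2, ...; a target is out if some Accept/Reject pair would then sit in one state with the same input left (inseparable). If every existing state is out, open a new one.
a: 0a undefined. 0a->0: ok.
b: 0b undefined. 0b->0: ok.
c: 0c undefined. 0c->0: no, a/acac meet in 0. Open state 1: 0c->1.
ca: 1a undefined. 1a->0: no, bcaac/acac meet in 1. 1a->1: no, bcaac/acac meet in 1 with "c" left. Open state 2: 1a->2.
cb: 1b undefined. 1b->0: ok.
cc: 1c undefined. 1c->0: no, a/bacc meet in 0. 1c->1: no, cbc/bacc meet in 1. 1c->2: ok.
caa: 2a undefined. 2a->0: ok.
cab: 2b undefined. 2b->0: no, cabca/bacc meet in 2. 2b->1: ok.
ccc: 2c undefined. 2c->0: no, a/acac meet in 0. 2c->1: no, bcaac/acac meet in 1. 2c->2: ok.
All examples now run through 3 states with every (state, symbol) defined. Accept strings end in {0,1}, Reject strings end in {2}; accept={0,1}.

states=3 start=0 accept={0,1} delta: 0a->0 0b->0 0c->1 1a->2 1b->0 1c->2 2a->0 2b->1 2c->2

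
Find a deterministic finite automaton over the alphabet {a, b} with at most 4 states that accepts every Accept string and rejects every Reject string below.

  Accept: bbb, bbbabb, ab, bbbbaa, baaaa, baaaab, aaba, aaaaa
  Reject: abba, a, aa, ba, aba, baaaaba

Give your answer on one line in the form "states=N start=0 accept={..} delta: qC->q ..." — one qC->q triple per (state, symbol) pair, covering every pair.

Fold the examples into a partial DFA from state 0: repeatedly fix the first undefined (state, symbol) met by the shortest-then-alphabetical prefix, trying targets in increasing order and rejecting any under which an Accept and a Reject string meet in one state with the same remainder; add a state when all current targets are rejected. Accepting states are where Accept strings end.
a: 0a undefined. 0a->0: no, aaba/ba meet in 0 with "ba" left. Open state 1: 0a->1.
b: 0b undefined. 0b->0: no, bbbbaa/aa meet in 1 with "a" left. 0b->1: ok.
aa: 1a undefined. 1a->0: no, baaaa/a meet in 1. 1a->1: no, baaaa/a meet in 1. Open state 2: 1a->2.
ab: 1b undefined. 1b->0: no, bbb/a meet in 1. 1b->1: no, bbb/a meet in 1. 1b->2: no, ab/aa meet in 2. Open state 3: 1b->3.
aaa: 2a undefined. 2a->0: no, baaaa/aa meet in 2. 2a->1: no, baaaa/a meet in 1. 2a->2: no, baaaa/aa meet in 2. 2a->3: ok.
aab: 2b undefined. 2b->0: no, aaba/a meet in 1. 2b->1: no, aaba/aa meet in 2. 2b->2: ok.
aba: 3a undefined. 3a->0: no, baaaa/a meet in 1. 3a->1: no, ab/baaaaba meet in 3. 3a->2: ok.
abb: 3b undefined. 3b->0: ok.
All examples now run through 4 states with every (state, symbol) defined. Accept strings end in {0,3}, Reject strings end in {1,2}; accept={0,3}.

states=4 start=0 accept={0,3} delta: 0a->1 0b->1 1a->2 1b->3 2a->3 2b->2 3a->2 3b->0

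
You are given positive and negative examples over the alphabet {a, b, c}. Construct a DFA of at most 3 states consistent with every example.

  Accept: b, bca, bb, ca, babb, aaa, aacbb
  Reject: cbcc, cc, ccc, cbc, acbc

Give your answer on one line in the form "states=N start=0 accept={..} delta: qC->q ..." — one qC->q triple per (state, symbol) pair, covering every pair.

State merging on the prefix tree: take the shortest (then alphabetical) example prefix whose next move is undefined and point that move at state 0, else 1, else 2, ...; a target is out if some Accept/Reject pair would then sit in one state with the same input left (inseparable). If every existing state is out, open a new one.
a: 0a undefined. 0a->0: ok.
b: 0b undefined. 0b->0: ok.
c: 0c undefined. 0c->0: no, b/cbcc meet in 0. Open state 1: 0c->1.
ca: 1a undefined. 1a->0: ok.
cb: 1b undefined. 1b->0: ok.
cc: 1c undefined. 1c->0: no, b/cbcc meet in 0. 1c->1: ok.
All examples now run through 2 states with every (state, symbol) defined. Accept strings end in {0}, Reject strings end in {1}; accept={0}.

states=2 start=0 accept={0} delta: 0a->0 0b->0 0c->1 1a->0 1b->0 1c->1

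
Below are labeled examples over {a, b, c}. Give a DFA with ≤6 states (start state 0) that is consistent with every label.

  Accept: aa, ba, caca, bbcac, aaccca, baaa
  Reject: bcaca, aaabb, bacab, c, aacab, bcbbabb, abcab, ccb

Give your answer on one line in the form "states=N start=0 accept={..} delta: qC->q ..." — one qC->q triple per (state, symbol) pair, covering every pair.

State merging on the prefix tree: take the shortest (then alphabetical) example prefix whose next move is undefined and point that move at state 0, else 1, else 2, ...; a target is out if some Accept/Reject pair would then sit in one state with the same input left (inseparable). If every existing state is out, open a new one.
a: 0a undefined. 0a->0: ok.
b: 0b undefined. 0b->0: no, aa/aaabb meet in 0. Open state 1: 0b->1.
c: 0c undefined. 0c->0: no, aa/c meet in 0. 0c->1: ok.
ba: 1a undefined. 1a->0: ok.
bb: 1b undefined. 1b->0: no, aa/aaabb meet in 0. 1b->1: ok.
bc: 1c undefined. 1c->0: no, aa/bcaca meet in 0. 1c->1: no, aa/bcaca meet in 0. Open state 2: 1c->2.
bca: 2a undefined. 2a->0: no, aa/bcaca meet in 0. 2a->1: ok.
bcb: 2b undefined. 2b->0: no, aa/ccb meet in 0. 2b->1: ok.
aaccc: 2c undefined. 2c->0: ok.
All examples now run through 3 states with every (state, symbol) defined. Accept strings end in {0,2}, Reject strings end in {1}; accept={0,2}.

states=3 start=0 accept={0,2} delta: 0a->0 0b->1 0c->1 1a->0 1b->1 1c->2 2a->1 2b->1 2c->0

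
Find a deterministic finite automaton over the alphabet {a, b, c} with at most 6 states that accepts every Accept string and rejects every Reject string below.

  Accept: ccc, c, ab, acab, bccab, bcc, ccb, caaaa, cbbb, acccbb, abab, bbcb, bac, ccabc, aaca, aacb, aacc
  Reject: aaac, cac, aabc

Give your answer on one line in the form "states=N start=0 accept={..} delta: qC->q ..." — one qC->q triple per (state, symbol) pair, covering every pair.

Fold the examples into a partial DFA from state 0: repeatedly fix the first undefined (state, symbol) met by the shortest-then-alphabetical prefix, trying targets in increasing order and rejecting any under which an Accept and a Reject string meet in one state with the same remainder; add a state when all current targets are rejected. Accepting states are where Accept strings end.
a: 0a undefined. 0a->0: no, c/aaac meet in 0 with "c" left. Open state 1: 0a->1.
b: 0b undefined. 0b->0: ok.
c: 0c undefined. 0c->0: no, bac/cac meet in 1 with "c" left. 0c->1: ok.
aa: 1a undefined. 1a->0: no, c/cac meet in 1. 1a->1: no, bcc/aaac meet in 1 with "c" left. Open state 2: 1a->2.
ab: 1b undefined. 1b->0: ok.
ac: 1c undefined. 1c->0: ok.
aaa: 2a undefined. 2a->0: no, ccc/aaac meet in 1. 2a->1: no, ab/aaac meet in 0. 2a->2: ok.
aab: 2b undefined. 2b->0: no, ccc/aabc meet in 1. 2b->1: no, ab/aabc meet in 0. 2b->2: ok.
aac: 2c undefined. 2c->0: no, ab/aaac meet in 0. 2c->1: no, ccc/aaac meet in 1. 2c->2: no, caaaa/aaac meet in 2. Open state 3: 2c->3.
aaca: 3a undefined. 3a->0: ok.
aacb: 3b undefined. 3b->0: ok.
aacc: 3c undefined. 3c->0: ok.
All examples now run through 4 states with every (state, symbol) defined. Accept strings end in {0,1,2}, Reject strings end in {3}; accept={0,1,2}.

states=4 start=0 accept={0,1,2} delta: 0a->1 0b->0 0c->1 1a->2 1b->0 1c->0 2a->2 2b->2 2c->3 3a->0 3b->0 3c->0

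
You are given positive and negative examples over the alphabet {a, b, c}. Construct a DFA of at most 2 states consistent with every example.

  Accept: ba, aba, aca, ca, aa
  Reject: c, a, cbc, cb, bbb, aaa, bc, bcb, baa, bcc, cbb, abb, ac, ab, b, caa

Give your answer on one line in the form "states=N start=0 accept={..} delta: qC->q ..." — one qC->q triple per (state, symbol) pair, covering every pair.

states=2 start=0 accept={0} delta: 0a->1 0b->1 0c->1 1a->0 1b->1 1c->1

State merging on the prefix tree: take the shortest (then alphabetical) example prefix whose next move is undefined and point that move at state 0, else 1, else 2, ...; a target is out if some Accept/Reject pair would then sit in one state with the same input left (inseparable). If every existing state is out, open a new one.
a: 0a undefined. 0a->0: no, aa/a meet in 0. Open state 1: 0a->1.
b: 0b undefined. 0b->0: no, ba/a meet in 1. 0b->1: ok.
c: 0c undefined. 0c->0: no, ba/caa meet in 1 with "a" left. 0c->1: ok.
aa: 1a undefined. 1a->0: ok.
ab: 1b undefined. 1b->0: no, ba/cb meet in 0. 1b->1: ok.
ac: 1c undefined. 1c->0: no, ba/cbc meet in 0. 1c->1: ok.
All examples now run through 2 states with every (state, symbol) defined. Accept strings end in {0}, Reject strings end in {1}; accept={0}.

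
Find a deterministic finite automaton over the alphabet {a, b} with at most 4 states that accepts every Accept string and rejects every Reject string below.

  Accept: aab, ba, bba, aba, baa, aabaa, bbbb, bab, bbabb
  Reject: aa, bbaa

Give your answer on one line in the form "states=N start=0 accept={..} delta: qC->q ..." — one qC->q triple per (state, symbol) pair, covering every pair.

states=4 start=0 accept={1,2,3} delta: 0a->0 0b->1 1a->1 1b->2 2a->3 2b->0 3a->0 3b->0

State merging on the prefix tree: take the shortest (then alphabetical) example prefix whose next move is undefined and point that move at state 0, else 1, else 2, ...; a target is out if some Accept/Reject pair would then sit in one state with the same input left (inseparable). If every existing state is out, open a new one.
a: 0a undefined. 0a->0: ok.
b: 0b undefined. 0b->0: no, aab/aa meet in 0. Open state 1: 0b->1.
ba: 1a undefined. 1a->0: no, ba/aa meet in 0. 1a->1: ok.
bb: 1b undefined. 1b->0: no, bba/aa meet in 0. 1b->1: no, aab/bbaa meet in 1. Open state 2: 1b->2.
bba: 2a undefined. 2a->0: no, bba/aa meet in 0. 2a->1: no, aab/bbaa meet in 1. 2a->2: no, bba/bbaa meet in 2. Open state 3: 2a->3.
bbb: 2b undefined. 2b->0: ok.
bbaa: 3a undefined. 3a->0: ok.
bbab: 3b undefined. 3b->0: ok.
All examples now run through 4 states with every (state, symbol) defined. Accept strings end in {1,2,3}, Reject strings end in {0}; accept={1,2,3}.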